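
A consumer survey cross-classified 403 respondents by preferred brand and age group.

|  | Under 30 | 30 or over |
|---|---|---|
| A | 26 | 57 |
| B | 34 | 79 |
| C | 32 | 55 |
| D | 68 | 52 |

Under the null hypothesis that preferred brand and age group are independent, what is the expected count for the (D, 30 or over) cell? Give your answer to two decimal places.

72.36

Row total (D) = 120; column total (30 or over) = 243; grand total N = 403.
Expected count = (row total × column total) / N = 120 × 243 / 403 = 72.36.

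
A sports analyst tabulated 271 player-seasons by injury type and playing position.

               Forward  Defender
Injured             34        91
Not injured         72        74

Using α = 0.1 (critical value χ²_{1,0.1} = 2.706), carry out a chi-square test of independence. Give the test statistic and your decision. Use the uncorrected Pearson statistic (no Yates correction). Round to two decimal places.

Row totals: 125, 146. Column totals: 106, 165. Grand total N = 271.
Expected counts (row total × column total / N):
  Injured, Forward: 125×106/271 = 48.893
  Injured, Defender: 125×165/271 = 76.107
  Not injured, Forward: 146×106/271 = 57.107
  Not injured, Defender: 146×165/271 = 88.893
Contributions (O − E)²/E:
  (34 − 48.893)²/48.893 = 4.5365
  (91 − 76.107)²/76.107 = 2.9143
  (72 − 57.107)²/57.107 = 3.8840
  (74 − 88.893)²/88.893 = 2.4952
χ² = 4.5365 + 2.9143 + 3.8840 + 2.4952 = 13.83
df = (2−1)(2−1) = 1. Since 13.83 > 2.706, reject the null hypothesis of independence at α = 0.1.

13.83; reject H₀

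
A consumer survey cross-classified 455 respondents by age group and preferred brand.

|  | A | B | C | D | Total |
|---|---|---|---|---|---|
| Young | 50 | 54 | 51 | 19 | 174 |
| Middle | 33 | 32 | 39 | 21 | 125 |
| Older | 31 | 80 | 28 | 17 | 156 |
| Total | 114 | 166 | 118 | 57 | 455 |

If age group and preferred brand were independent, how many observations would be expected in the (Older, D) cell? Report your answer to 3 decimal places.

19.543

Row total (Older) = 156; column total (D) = 57; grand total N = 455.
Expected count = (row total × column total) / N = 156 × 57 / 455 = 19.543.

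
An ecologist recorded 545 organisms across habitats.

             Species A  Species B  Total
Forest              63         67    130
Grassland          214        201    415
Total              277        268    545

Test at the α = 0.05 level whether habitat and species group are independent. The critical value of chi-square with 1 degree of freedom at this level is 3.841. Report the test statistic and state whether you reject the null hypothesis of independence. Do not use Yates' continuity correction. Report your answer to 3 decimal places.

0.382; fail to reject H₀

Grand total N = 545.
Expected counts (row total × column total / N):
  Forest, Species A: 130×277/545 = 66.0734
  Forest, Species B: 130×268/545 = 63.9266
  Grassland, Species A: 415×277/545 = 210.9266
  Grassland, Species B: 415×268/545 = 204.0734
Contributions (O − E)²/E:
  (63 − 66.0734)²/66.0734 = 0.1430
  (67 − 63.9266)²/63.9266 = 0.1478
  (214 − 210.9266)²/210.9266 = 0.0448
  (201 − 204.0734)²/204.0734 = 0.0463
χ² = 0.1430 + 0.1478 + 0.0448 + 0.0463 = 0.382
df = (2−1)(2−1) = 1. Since 0.382 < 3.841, fail to reject the null hypothesis of independence at α = 0.05.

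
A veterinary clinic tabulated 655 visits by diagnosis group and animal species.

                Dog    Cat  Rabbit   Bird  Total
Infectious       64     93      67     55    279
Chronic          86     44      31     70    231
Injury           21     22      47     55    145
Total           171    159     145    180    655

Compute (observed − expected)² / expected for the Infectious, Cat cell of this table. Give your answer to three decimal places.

9.431

Row total (Infectious) = 279; column total (Cat) = 159; N = 655.
Expected count E = 279 × 159 / 655 = 67.7267.
Contribution = (O − E)²/E = (93 − 67.7267)² / 67.7267 = 9.431.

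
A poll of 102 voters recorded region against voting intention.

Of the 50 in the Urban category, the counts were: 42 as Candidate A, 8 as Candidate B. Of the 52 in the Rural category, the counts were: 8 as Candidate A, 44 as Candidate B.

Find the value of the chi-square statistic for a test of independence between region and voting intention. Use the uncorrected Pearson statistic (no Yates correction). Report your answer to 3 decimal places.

48.022

Row totals: 50, 52. Column totals: 50, 52. Grand total N = 102.
Expected counts (row total × column total / N):
  Urban, Candidate A: 50×50/102 = 24.5098
  Urban, Candidate B: 50×52/102 = 25.4902
  Rural, Candidate A: 52×50/102 = 25.4902
  Rural, Candidate B: 52×52/102 = 26.5098
Contributions (O − E)²/E:
  (42 − 24.5098)²/24.5098 = 12.4810
  (8 − 25.4902)²/25.4902 = 12.0010
  (8 − 25.4902)²/25.4902 = 12.0010
  (44 − 26.5098)²/26.5098 = 11.5394
χ² = 12.4810 + 12.0010 + 12.0010 + 11.5394 = 48.022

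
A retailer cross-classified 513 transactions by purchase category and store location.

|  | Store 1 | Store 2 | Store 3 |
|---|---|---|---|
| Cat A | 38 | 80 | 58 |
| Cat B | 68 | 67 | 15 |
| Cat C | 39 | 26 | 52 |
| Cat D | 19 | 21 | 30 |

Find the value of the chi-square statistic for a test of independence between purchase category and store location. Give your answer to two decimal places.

Row totals: 176, 150, 117, 70. Column totals: 164, 194, 155. Grand total N = 513.
Expected counts (row total × column total / N):
  Cat A, Store 1: 176×164/513 = 56.265
  Cat A, Store 2: 176×194/513 = 66.558
  Cat A, Store 3: 176×155/513 = 53.177
  Cat B, Store 1: 150×164/513 = 47.953
  Cat B, Store 2: 150×194/513 = 56.725
  Cat B, Store 3: 150×155/513 = 45.322
  Cat C, Store 1: 117×164/513 = 37.404
  Cat C, Store 2: 117×194/513 = 44.246
  Cat C, Store 3: 117×155/513 = 35.351
  Cat D, Store 1: 70×164/513 = 22.378
  Cat D, Store 2: 70×194/513 = 26.472
  Cat D, Store 3: 70×155/513 = 21.150
Contributions (O − E)²/E:
  (38 − 56.265)²/56.265 = 5.9293
  (80 − 66.558)²/66.558 = 2.7147
  (58 − 53.177)²/53.177 = 0.4374
  (68 − 47.953)²/47.953 = 8.3808
  (67 − 56.725)²/56.725 = 1.8612
  (15 − 45.322)²/45.322 = 20.2865
  (39 − 37.404)²/37.404 = 0.0681
  (26 − 44.246)²/44.246 = 7.5242
  (52 − 35.351)²/35.351 = 7.8411
  (19 − 22.378)²/22.378 = 0.5099
  (21 − 26.472)²/26.472 = 1.1311
  (30 − 21.150)²/21.150 = 3.7032
χ² = 5.9293 + 2.7147 + 0.4374 + 8.3808 + 1.8612 + 20.2865 + 0.0681 + 7.5242 + 7.8411 + 0.5099 + 1.1311 + 3.7032 = 60.39

60.39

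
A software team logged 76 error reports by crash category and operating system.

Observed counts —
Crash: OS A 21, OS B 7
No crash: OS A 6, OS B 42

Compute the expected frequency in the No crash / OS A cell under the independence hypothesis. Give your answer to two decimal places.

Row total (No crash) = 48; column total (OS A) = 27; grand total N = 76.
Expected count = (row total × column total) / N = 48 × 27 / 76 = 17.05.

17.05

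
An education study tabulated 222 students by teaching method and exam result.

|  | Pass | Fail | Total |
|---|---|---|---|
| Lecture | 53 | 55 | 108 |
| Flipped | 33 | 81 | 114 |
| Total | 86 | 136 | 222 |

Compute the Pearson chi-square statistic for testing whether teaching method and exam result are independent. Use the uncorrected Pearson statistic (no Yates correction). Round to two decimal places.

Grand total N = 222.
Expected counts (row total × column total / N):
  Lecture, Pass: 108×86/222 = 41.838
  Lecture, Fail: 108×136/222 = 66.162
  Flipped, Pass: 114×86/222 = 44.162
  Flipped, Fail: 114×136/222 = 69.838
Contributions (O − E)²/E:
  (53 − 41.838)²/41.838 = 2.9779
  (55 − 66.162)²/66.162 = 1.8831
  (33 − 44.162)²/44.162 = 2.8212
  (81 − 69.838)²/69.838 = 1.7840
χ² = 2.9779 + 1.8831 + 2.8212 + 1.7840 = 9.47

9.47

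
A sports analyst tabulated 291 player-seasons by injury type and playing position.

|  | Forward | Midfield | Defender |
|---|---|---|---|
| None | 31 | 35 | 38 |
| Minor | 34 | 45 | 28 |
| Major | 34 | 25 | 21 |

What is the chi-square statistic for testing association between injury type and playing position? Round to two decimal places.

6.53

Row totals: 104, 107, 80. Column totals: 99, 105, 87. Grand total N = 291.
Expected counts (row total × column total / N):
  None, Forward: 104×99/291 = 35.381
  None, Midfield: 104×105/291 = 37.526
  None, Defender: 104×87/291 = 31.093
  Minor, Forward: 107×99/291 = 36.402
  Minor, Midfield: 107×105/291 = 38.608
  Minor, Defender: 107×87/291 = 31.990
  Major, Forward: 80×99/291 = 27.216
  Major, Midfield: 80×105/291 = 28.866
  Major, Defender: 80×87/291 = 23.918
Contributions (O − E)²/E:
  (31 − 35.381)²/35.381 = 0.5425
  (35 − 37.526)²/37.526 = 0.1700
  (38 − 31.093)²/31.093 = 1.5343
  (34 − 36.402)²/36.402 = 0.1585
  (45 − 38.608)²/38.608 = 1.0583
  (28 − 31.990)²/31.990 = 0.4977
  (34 − 27.216)²/27.216 = 1.6910
  (25 − 28.866)²/28.866 = 0.5178
  (21 − 23.918)²/23.918 = 0.3560
χ² = 0.5425 + 0.1700 + 1.5343 + 0.1585 + 1.0583 + 0.4977 + 1.6910 + 0.5178 + 0.3560 = 6.53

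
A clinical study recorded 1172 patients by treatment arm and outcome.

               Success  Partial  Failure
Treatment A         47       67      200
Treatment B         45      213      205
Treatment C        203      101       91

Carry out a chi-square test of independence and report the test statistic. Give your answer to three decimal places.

Row totals: 314, 463, 395. Column totals: 295, 381, 496. Grand total N = 1172.
Expected counts (row total × column total / N):
  Treatment A, Success: 314×295/1172 = 79.0358
  Treatment A, Partial: 314×381/1172 = 102.0768
  Treatment A, Failure: 314×496/1172 = 132.8874
  Treatment B, Success: 463×295/1172 = 116.5401
  Treatment B, Partial: 463×381/1172 = 150.5145
  Treatment B, Failure: 463×496/1172 = 195.9454
  Treatment C, Success: 395×295/1172 = 99.4241
  Treatment C, Partial: 395×381/1172 = 128.4087
  Treatment C, Failure: 395×496/1172 = 167.1672
Contributions (O − E)²/E:
  (47 − 79.0358)²/79.0358 = 12.9852
  (67 − 102.0768)²/102.0768 = 12.0535
  (200 − 132.8874)²/132.8874 = 33.8941
  (45 − 116.5401)²/116.5401 = 43.9161
  (213 − 150.5145)²/150.5145 = 25.9406
  (205 − 195.9454)²/195.9454 = 0.4184
  (203 − 99.4241)²/99.4241 = 107.9011
  (101 − 128.4087)²/128.4087 = 5.8504
  (91 − 167.1672)²/167.1672 = 34.7044
χ² = 12.9852 + 12.0535 + 33.8941 + 43.9161 + 25.9406 + 0.4184 + 107.9011 + 5.8504 + 34.7044 = 277.664

277.664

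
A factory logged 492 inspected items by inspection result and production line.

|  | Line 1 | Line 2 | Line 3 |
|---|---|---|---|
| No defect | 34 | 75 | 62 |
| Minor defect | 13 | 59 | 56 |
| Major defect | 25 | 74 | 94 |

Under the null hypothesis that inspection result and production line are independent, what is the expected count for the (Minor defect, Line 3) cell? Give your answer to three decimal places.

Row total (Minor defect) = 128; column total (Line 3) = 212; grand total N = 492.
Expected count = (row total × column total) / N = 128 × 212 / 492 = 55.154.

55.154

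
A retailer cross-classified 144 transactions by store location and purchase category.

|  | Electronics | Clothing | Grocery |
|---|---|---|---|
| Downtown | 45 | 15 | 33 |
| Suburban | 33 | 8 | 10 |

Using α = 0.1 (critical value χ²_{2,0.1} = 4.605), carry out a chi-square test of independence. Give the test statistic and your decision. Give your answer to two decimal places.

Row totals: 93, 51. Column totals: 78, 23, 43. Grand total N = 144.
Expected counts (row total × column total / N):
  Downtown, Electronics: 93×78/144 = 50.375
  Downtown, Clothing: 93×23/144 = 14.854
  Downtown, Grocery: 93×43/144 = 27.771
  Suburban, Electronics: 51×78/144 = 27.625
  Suburban, Clothing: 51×23/144 = 8.146
  Suburban, Grocery: 51×43/144 = 15.229
Contributions (O − E)²/E:
  (45 − 50.375)²/50.375 = 0.5735
  (15 − 14.854)²/14.854 = 0.0014
  (33 − 27.771)²/27.771 = 0.9846
  (33 − 27.625)²/27.625 = 1.0458
  (8 − 8.146)²/8.146 = 0.0026
  (10 − 15.229)²/15.229 = 1.7954
χ² = 0.5735 + 0.0014 + 0.9846 + 1.0458 + 0.0026 + 1.7954 = 4.40
df = (2−1)(3−1) = 2. Since 4.40 < 4.605, fail to reject the null hypothesis of independence at α = 0.1.

4.40; fail to reject H₀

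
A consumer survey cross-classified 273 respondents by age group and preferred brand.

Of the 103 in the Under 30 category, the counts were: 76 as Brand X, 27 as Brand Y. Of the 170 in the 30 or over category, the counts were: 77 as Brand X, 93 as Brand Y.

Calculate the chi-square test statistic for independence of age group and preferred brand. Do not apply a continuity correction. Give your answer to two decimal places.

21.14

Row totals: 103, 170. Column totals: 153, 120. Grand total N = 273.
Expected counts (row total × column total / N):
  Under 30, Brand X: 103×153/273 = 57.725
  Under 30, Brand Y: 103×120/273 = 45.275
  30 or over, Brand X: 170×153/273 = 95.275
  30 or over, Brand Y: 170×120/273 = 74.725
Contributions (O − E)²/E:
  (76 − 57.725)²/57.725 = 5.7856
  (27 − 45.275)²/45.275 = 7.3766
  (77 − 95.275)²/95.275 = 3.5054
  (93 − 74.725)²/74.725 = 4.4694
χ² = 5.7856 + 7.3766 + 3.5054 + 4.4694 = 21.14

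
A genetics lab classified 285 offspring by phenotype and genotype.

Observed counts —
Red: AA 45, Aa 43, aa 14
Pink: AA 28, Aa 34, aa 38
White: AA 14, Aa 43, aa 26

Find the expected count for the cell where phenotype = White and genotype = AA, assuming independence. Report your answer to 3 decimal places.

25.337

Row total (White) = 83; column total (AA) = 87; grand total N = 285.
Expected count = (row total × column total) / N = 83 × 87 / 285 = 25.337.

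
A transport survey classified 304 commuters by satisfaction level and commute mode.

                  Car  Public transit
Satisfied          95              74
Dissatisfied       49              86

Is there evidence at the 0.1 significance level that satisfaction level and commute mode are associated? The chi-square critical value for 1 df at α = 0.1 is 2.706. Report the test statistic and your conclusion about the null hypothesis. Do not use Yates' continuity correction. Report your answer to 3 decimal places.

11.941; reject H₀

Row totals: 169, 135. Column totals: 144, 160. Grand total N = 304.
Expected counts (row total × column total / N):
  Satisfied, Car: 169×144/304 = 80.0526
  Satisfied, Public transit: 169×160/304 = 88.9474
  Dissatisfied, Car: 135×144/304 = 63.9474
  Dissatisfied, Public transit: 135×160/304 = 71.0526
Contributions (O − E)²/E:
  (95 − 80.0526)²/80.0526 = 2.7910
  (74 − 88.9474)²/88.9474 = 2.5119
  (49 − 63.9474)²/63.9474 = 3.4939
  (86 − 71.0526)²/71.0526 = 3.1445
χ² = 2.7910 + 2.5119 + 3.4939 + 3.1445 = 11.941
df = (2−1)(2−1) = 1. Since 11.941 > 2.706, reject the null hypothesis of independence at α = 0.1.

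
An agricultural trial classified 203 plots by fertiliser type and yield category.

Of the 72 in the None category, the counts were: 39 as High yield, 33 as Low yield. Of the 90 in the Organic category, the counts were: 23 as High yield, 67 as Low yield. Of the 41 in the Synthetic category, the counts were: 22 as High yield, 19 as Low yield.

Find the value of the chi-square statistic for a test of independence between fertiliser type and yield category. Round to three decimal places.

Row totals: 72, 90, 41. Column totals: 84, 119. Grand total N = 203.
Expected counts (row total × column total / N):
  None, High yield: 72×84/203 = 29.79310
  None, Low yield: 72×119/203 = 42.20690
  Organic, High yield: 90×84/203 = 37.24138
  Organic, Low yield: 90×119/203 = 52.75862
  Synthetic, High yield: 41×84/203 = 16.96552
  Synthetic, Low yield: 41×119/203 = 24.03448
Contributions (O − E)²/E:
  (39 − 29.79310)²/29.79310 = 2.8452
  (33 − 42.20690)²/42.20690 = 2.0084
  (23 − 37.24138)²/37.24138 = 5.4460
  (67 − 52.75862)²/52.75862 = 3.8442
  (22 − 16.96552)²/16.96552 = 1.4940
  (19 − 24.03448)²/24.03448 = 1.0546
χ² = 2.8452 + 2.0084 + 5.4460 + 3.8442 + 1.4940 + 1.0546 = 16.692

16.692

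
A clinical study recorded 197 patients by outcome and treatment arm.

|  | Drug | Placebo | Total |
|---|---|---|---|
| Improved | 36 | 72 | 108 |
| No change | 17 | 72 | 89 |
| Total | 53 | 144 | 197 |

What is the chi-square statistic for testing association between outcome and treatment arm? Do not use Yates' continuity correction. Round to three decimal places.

Grand total N = 197.
Expected counts (row total × column total / N):
  Improved, Drug: 108×53/197 = 29.0558
  Improved, Placebo: 108×144/197 = 78.9442
  No change, Drug: 89×53/197 = 23.9442
  No change, Placebo: 89×144/197 = 65.0558
Contributions (O − E)²/E:
  (36 − 29.0558)²/29.0558 = 1.6596
  (72 − 78.9442)²/78.9442 = 0.6108
  (17 − 23.9442)²/23.9442 = 2.0139
  (72 − 65.0558)²/65.0558 = 0.7412
χ² = 1.6596 + 0.6108 + 2.0139 + 0.7412 = 5.026

5.026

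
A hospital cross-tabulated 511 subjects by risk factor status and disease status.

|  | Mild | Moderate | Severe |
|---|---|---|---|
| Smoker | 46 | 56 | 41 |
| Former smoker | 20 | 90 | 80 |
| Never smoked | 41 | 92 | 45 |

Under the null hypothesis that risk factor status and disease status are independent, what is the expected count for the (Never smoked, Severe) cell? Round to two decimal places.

57.82

Row total (Never smoked) = 178; column total (Severe) = 166; grand total N = 511.
Expected count = (row total × column total) / N = 178 × 166 / 511 = 57.82.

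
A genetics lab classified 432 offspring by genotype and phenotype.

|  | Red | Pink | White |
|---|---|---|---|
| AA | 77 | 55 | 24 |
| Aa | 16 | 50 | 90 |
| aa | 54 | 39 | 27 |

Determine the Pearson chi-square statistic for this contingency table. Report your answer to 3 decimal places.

Row totals: 156, 156, 120. Column totals: 147, 144, 141. Grand total N = 432.
Expected counts (row total × column total / N):
  AA, Red: 156×147/432 = 53.0833
  AA, Pink: 156×144/432 = 52.0000
  AA, White: 156×141/432 = 50.9167
  Aa, Red: 156×147/432 = 53.0833
  Aa, Pink: 156×144/432 = 52.0000
  Aa, White: 156×141/432 = 50.9167
  aa, Red: 120×147/432 = 40.8333
  aa, Pink: 120×144/432 = 40.0000
  aa, White: 120×141/432 = 39.1667
Contributions (O − E)²/E:
  (77 − 53.0833)²/53.0833 = 10.7757
  (55 − 52.0000)²/52.0000 = 0.1731
  (24 − 50.9167)²/50.9167 = 14.2293
  (16 − 53.0833)²/53.0833 = 25.9059
  (50 − 52.0000)²/52.0000 = 0.0769
  (90 − 50.9167)²/50.9167 = 30.0001
  (54 − 40.8333)²/40.8333 = 4.2456
  (39 − 40.0000)²/40.0000 = 0.0250
  (27 − 39.1667)²/39.1667 = 3.7795
χ² = 10.7757 + 0.1731 + 14.2293 + 25.9059 + 0.0769 + 30.0001 + 4.2456 + 0.0250 + 3.7795 = 89.211

89.211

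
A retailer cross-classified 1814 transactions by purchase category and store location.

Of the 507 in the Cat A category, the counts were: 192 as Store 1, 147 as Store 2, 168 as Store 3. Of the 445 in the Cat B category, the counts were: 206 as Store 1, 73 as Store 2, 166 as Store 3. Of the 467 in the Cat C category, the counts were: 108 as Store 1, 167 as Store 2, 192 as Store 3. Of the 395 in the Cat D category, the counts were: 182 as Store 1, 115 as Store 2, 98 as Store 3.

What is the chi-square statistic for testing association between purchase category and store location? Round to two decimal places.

Row totals: 507, 445, 467, 395. Column totals: 688, 502, 624. Grand total N = 1814.
Expected counts (row total × column total / N):
  Cat A, Store 1: 507×688/1814 = 192.291
  Cat A, Store 2: 507×502/1814 = 140.305
  Cat A, Store 3: 507×624/1814 = 174.404
  Cat B, Store 1: 445×688/1814 = 168.776
  Cat B, Store 2: 445×502/1814 = 123.148
  Cat B, Store 3: 445×624/1814 = 153.076
  Cat C, Store 1: 467×688/1814 = 177.120
  Cat C, Store 2: 467×502/1814 = 129.236
  Cat C, Store 3: 467×624/1814 = 160.644
  Cat D, Store 1: 395×688/1814 = 149.813
  Cat D, Store 2: 395×502/1814 = 109.311
  Cat D, Store 3: 395×624/1814 = 135.877
Contributions (O − E)²/E:
  (192 − 192.291)²/192.291 = 0.0004
  (147 − 140.305)²/140.305 = 0.3195
  (168 − 174.404)²/174.404 = 0.2352
  (206 − 168.776)²/168.776 = 8.2099
  (73 − 123.148)²/123.148 = 20.4211
  (166 − 153.076)²/153.076 = 1.0912
  (108 − 177.120)²/177.120 = 26.9737
  (167 − 129.236)²/129.236 = 11.0350
  (192 − 160.644)²/160.644 = 6.1204
  (182 − 149.813)²/149.813 = 6.9153
  (115 − 109.311)²/109.311 = 0.2961
  (98 − 135.877)²/135.877 = 10.5586
χ² = 0.0004 + 0.3195 + 0.2352 + 8.2099 + 20.4211 + 1.0912 + 26.9737 + 11.0350 + 6.1204 + 6.9153 + 0.2961 + 10.5586 = 92.18

92.18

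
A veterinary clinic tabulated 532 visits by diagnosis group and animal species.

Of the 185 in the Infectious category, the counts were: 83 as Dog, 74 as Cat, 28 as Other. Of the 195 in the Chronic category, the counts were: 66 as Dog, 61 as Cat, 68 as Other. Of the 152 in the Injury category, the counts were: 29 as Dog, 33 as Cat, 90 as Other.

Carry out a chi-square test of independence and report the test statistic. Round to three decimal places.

71.808

Row totals: 185, 195, 152. Column totals: 178, 168, 186. Grand total N = 532.
Expected counts (row total × column total / N):
  Infectious, Dog: 185×178/532 = 61.8985
  Infectious, Cat: 185×168/532 = 58.4211
  Infectious, Other: 185×186/532 = 64.6805
  Chronic, Dog: 195×178/532 = 65.2444
  Chronic, Cat: 195×168/532 = 61.5789
  Chronic, Other: 195×186/532 = 68.1767
  Injury, Dog: 152×178/532 = 50.8571
  Injury, Cat: 152×168/532 = 48.0000
  Injury, Other: 152×186/532 = 53.1429
Contributions (O − E)²/E:
  (83 − 61.8985)²/61.8985 = 7.1936
  (74 − 58.4211)²/58.4211 = 4.1544
  (28 − 64.6805)²/64.6805 = 20.8016
  (66 − 65.2444)²/65.2444 = 0.0088
  (61 − 61.5789)²/61.5789 = 0.0054
  (68 − 68.1767)²/68.1767 = 0.0005
  (29 − 50.8571)²/50.8571 = 9.3936
  (33 − 48.0000)²/48.0000 = 4.6875
  (90 − 53.1429)²/53.1429 = 25.5621
χ² = 7.1936 + 4.1544 + 20.8016 + 0.0088 + 0.0054 + 0.0005 + 9.3936 + 4.6875 + 25.5621 = 71.808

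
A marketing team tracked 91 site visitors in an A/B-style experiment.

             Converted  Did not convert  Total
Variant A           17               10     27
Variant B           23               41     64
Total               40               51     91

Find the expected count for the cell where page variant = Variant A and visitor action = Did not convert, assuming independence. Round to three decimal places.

Row total (Variant A) = 27; column total (Did not convert) = 51; grand total N = 91.
Expected count = (row total × column total) / N = 27 × 51 / 91 = 15.132.

15.132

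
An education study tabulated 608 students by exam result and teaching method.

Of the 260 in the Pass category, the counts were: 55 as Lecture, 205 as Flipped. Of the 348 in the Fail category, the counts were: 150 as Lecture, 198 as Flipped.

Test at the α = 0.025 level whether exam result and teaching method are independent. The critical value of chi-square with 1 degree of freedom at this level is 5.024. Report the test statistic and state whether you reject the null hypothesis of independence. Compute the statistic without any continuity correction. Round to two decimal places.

32.08; reject H₀

Row totals: 260, 348. Column totals: 205, 403. Grand total N = 608.
Expected counts (row total × column total / N):
  Pass, Lecture: 260×205/608 = 87.664
  Pass, Flipped: 260×403/608 = 172.336
  Fail, Lecture: 348×205/608 = 117.336
  Fail, Flipped: 348×403/608 = 230.664
Contributions (O − E)²/E:
  (55 − 87.664)²/87.664 = 12.1708
  (205 − 172.336)²/172.336 = 6.1910
  (150 − 117.336)²/117.336 = 9.0930
  (198 − 230.664)²/230.664 = 4.6255
χ² = 12.1708 + 6.1910 + 9.0930 + 4.6255 = 32.08
df = (2−1)(2−1) = 1. Since 32.08 > 5.024, reject the null hypothesis of independence at α = 0.025.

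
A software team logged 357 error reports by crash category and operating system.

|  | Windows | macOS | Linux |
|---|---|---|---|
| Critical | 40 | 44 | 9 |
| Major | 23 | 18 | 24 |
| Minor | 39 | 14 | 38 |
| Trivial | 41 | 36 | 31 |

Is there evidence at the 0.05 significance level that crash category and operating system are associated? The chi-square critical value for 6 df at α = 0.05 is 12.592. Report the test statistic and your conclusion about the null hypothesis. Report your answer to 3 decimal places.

Row totals: 93, 65, 91, 108. Column totals: 143, 112, 102. Grand total N = 357.
Expected counts (row total × column total / N):
  Critical, Windows: 93×143/357 = 37.2521
  Critical, macOS: 93×112/357 = 29.1765
  Critical, Linux: 93×102/357 = 26.5714
  Major, Windows: 65×143/357 = 26.0364
  Major, macOS: 65×112/357 = 20.3922
  Major, Linux: 65×102/357 = 18.5714
  Minor, Windows: 91×143/357 = 36.4510
  Minor, macOS: 91×112/357 = 28.5490
  Minor, Linux: 91×102/357 = 26.0000
  Trivial, Windows: 108×143/357 = 43.2605
  Trivial, macOS: 108×112/357 = 33.8824
  Trivial, Linux: 108×102/357 = 30.8571
Contributions (O − E)²/E:
  (40 − 37.2521)²/37.2521 = 0.2027
  (44 − 29.1765)²/29.1765 = 7.5313
  (9 − 26.5714)²/26.5714 = 11.6198
  (23 − 26.0364)²/26.0364 = 0.3541
  (18 − 20.3922)²/20.3922 = 0.2806
  (24 − 18.5714)²/18.5714 = 1.5868
  (39 − 36.4510)²/36.4510 = 0.1783
  (14 − 28.5490)²/28.5490 = 7.4144
  (38 − 26.0000)²/26.0000 = 5.5385
  (41 − 43.2605)²/43.2605 = 0.1181
  (36 − 33.8824)²/33.8824 = 0.1323
  (31 − 30.8571)²/30.8571 = 0.0007
χ² = 0.2027 + 7.5313 + 11.6198 + 0.3541 + 0.2806 + 1.5868 + 0.1783 + 7.4144 + 5.5385 + 0.1181 + 0.1323 + 0.0007 = 34.958
df = (4−1)(3−1) = 6. Since 34.958 > 12.592, reject the null hypothesis of independence at α = 0.05.

34.958; reject H₀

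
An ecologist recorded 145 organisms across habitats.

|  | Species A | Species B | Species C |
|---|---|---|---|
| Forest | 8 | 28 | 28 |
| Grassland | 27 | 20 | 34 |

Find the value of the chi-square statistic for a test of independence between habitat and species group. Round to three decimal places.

10.378

Row totals: 64, 81. Column totals: 35, 48, 62. Grand total N = 145.
Expected counts (row total × column total / N):
  Forest, Species A: 64×35/145 = 15.4483
  Forest, Species B: 64×48/145 = 21.1862
  Forest, Species C: 64×62/145 = 27.3655
  Grassland, Species A: 81×35/145 = 19.5517
  Grassland, Species B: 81×48/145 = 26.8138
  Grassland, Species C: 81×62/145 = 34.6345
Contributions (O − E)²/E:
  (8 − 15.4483)²/15.4483 = 3.5912
  (28 − 21.1862)²/21.1862 = 2.1914
  (28 − 27.3655)²/27.3655 = 0.0147
  (27 − 19.5517)²/19.5517 = 2.8375
  (20 − 26.8138)²/26.8138 = 1.7315
  (34 − 34.6345)²/34.6345 = 0.0116
χ² = 3.5912 + 2.1914 + 0.0147 + 2.8375 + 1.7315 + 0.0116 = 10.378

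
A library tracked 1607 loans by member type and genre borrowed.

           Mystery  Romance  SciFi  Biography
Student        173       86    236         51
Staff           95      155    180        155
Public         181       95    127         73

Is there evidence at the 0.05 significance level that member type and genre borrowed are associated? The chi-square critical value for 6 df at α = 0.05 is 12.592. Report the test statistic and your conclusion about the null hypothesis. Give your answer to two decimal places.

Row totals: 546, 585, 476. Column totals: 449, 336, 543, 279. Grand total N = 1607.
Expected counts (row total × column total / N):
  Student, Mystery: 546×449/1607 = 152.554
  Student, Romance: 546×336/1607 = 114.161
  Student, SciFi: 546×543/1607 = 184.492
  Student, Biography: 546×279/1607 = 94.794
  Staff, Mystery: 585×449/1607 = 163.451
  Staff, Romance: 585×336/1607 = 122.315
  Staff, SciFi: 585×543/1607 = 197.670
  Staff, Biography: 585×279/1607 = 101.565
  Public, Mystery: 476×449/1607 = 132.996
  Public, Romance: 476×336/1607 = 99.525
  Public, SciFi: 476×543/1607 = 160.839
  Public, Biography: 476×279/1607 = 82.641
Contributions (O − E)²/E:
  (173 − 152.554)²/152.554 = 2.7403
  (86 − 114.161)²/114.161 = 6.9467
  (236 − 184.492)²/184.492 = 14.3804
  (51 − 94.794)²/94.794 = 20.2324
  (95 − 163.451)²/163.451 = 28.6663
  (155 − 122.315)²/122.315 = 8.7341
  (180 − 197.670)²/197.670 = 1.5795
  (155 − 101.565)²/101.565 = 28.1130
  (181 − 132.996)²/132.996 = 17.3267
  (95 − 99.525)²/99.525 = 0.2057
  (127 − 160.839)²/160.839 = 7.1194
  (73 − 82.641)²/82.641 = 1.1247
χ² = 2.7403 + 6.9467 + 14.3804 + 20.2324 + 28.6663 + 8.7341 + 1.5795 + 28.1130 + 17.3267 + 0.2057 + 7.1194 + 1.1247 = 137.17
df = (3−1)(4−1) = 6. Since 137.17 > 12.592, reject the null hypothesis of independence at α = 0.05.

137.17; reject H₀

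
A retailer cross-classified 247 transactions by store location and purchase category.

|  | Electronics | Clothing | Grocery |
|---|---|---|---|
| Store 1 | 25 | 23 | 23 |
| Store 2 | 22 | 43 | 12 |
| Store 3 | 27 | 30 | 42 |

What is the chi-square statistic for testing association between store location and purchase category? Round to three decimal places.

19.342

Row totals: 71, 77, 99. Column totals: 74, 96, 77. Grand total N = 247.
Expected counts (row total × column total / N):
  Store 1, Electronics: 71×74/247 = 21.2713
  Store 1, Clothing: 71×96/247 = 27.5951
  Store 1, Grocery: 71×77/247 = 22.1336
  Store 2, Electronics: 77×74/247 = 23.0688
  Store 2, Clothing: 77×96/247 = 29.9271
  Store 2, Grocery: 77×77/247 = 24.0040
  Store 3, Electronics: 99×74/247 = 29.6599
  Store 3, Clothing: 99×96/247 = 38.4777
  Store 3, Grocery: 99×77/247 = 30.8623
Contributions (O − E)²/E:
  (25 − 21.2713)²/21.2713 = 0.6536
  (23 − 27.5951)²/27.5951 = 0.7652
  (23 − 22.1336)²/22.1336 = 0.0339
  (22 − 23.0688)²/23.0688 = 0.0495
  (43 − 29.9271)²/29.9271 = 5.7106
  (12 − 24.0040)²/24.0040 = 6.0030
  (27 − 29.6599)²/29.6599 = 0.2385
  (30 − 38.4777)²/38.4777 = 1.8679
  (42 − 30.8623)²/30.8623 = 4.0194
χ² = 0.6536 + 0.7652 + 0.0339 + 0.0495 + 5.7106 + 6.0030 + 0.2385 + 1.8679 + 4.0194 = 19.342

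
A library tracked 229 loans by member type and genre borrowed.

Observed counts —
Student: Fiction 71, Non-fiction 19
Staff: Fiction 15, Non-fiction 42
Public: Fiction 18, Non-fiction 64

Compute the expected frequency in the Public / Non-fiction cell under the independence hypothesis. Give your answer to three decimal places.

Row total (Public) = 82; column total (Non-fiction) = 125; grand total N = 229.
Expected count = (row total × column total) / N = 82 × 125 / 229 = 44.760.

44.760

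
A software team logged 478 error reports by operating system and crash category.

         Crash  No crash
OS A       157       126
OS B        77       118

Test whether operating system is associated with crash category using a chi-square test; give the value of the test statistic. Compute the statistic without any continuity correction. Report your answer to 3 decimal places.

Row totals: 283, 195. Column totals: 234, 244. Grand total N = 478.
Expected counts (row total × column total / N):
  OS A, Crash: 283×234/478 = 138.5397
  OS A, No crash: 283×244/478 = 144.4603
  OS B, Crash: 195×234/478 = 95.4603
  OS B, No crash: 195×244/478 = 99.5397
Contributions (O − E)²/E:
  (157 − 138.5397)²/138.5397 = 2.4598
  (126 − 144.4603)²/144.4603 = 2.3590
  (77 − 95.4603)²/95.4603 = 3.5699
  (118 − 99.5397)²/99.5397 = 3.4236
χ² = 2.4598 + 2.3590 + 3.5699 + 3.4236 = 11.812

11.812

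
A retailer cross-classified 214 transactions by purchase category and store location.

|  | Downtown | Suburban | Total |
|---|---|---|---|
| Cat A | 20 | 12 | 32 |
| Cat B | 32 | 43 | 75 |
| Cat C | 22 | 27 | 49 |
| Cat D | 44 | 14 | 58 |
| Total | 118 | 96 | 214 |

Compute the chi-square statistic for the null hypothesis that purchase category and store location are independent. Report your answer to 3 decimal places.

17.565

Grand total N = 214.
Expected counts (row total × column total / N):
  Cat A, Downtown: 32×118/214 = 17.6449
  Cat A, Suburban: 32×96/214 = 14.3551
  Cat B, Downtown: 75×118/214 = 41.3551
  Cat B, Suburban: 75×96/214 = 33.6449
  Cat C, Downtown: 49×118/214 = 27.0187
  Cat C, Suburban: 49×96/214 = 21.9813
  Cat D, Downtown: 58×118/214 = 31.9813
  Cat D, Suburban: 58×96/214 = 26.0187
Contributions (O − E)²/E:
  (20 − 17.6449)²/17.6449 = 0.3143
  (12 − 14.3551)²/14.3551 = 0.3864
  (32 − 41.3551)²/41.3551 = 2.1163
  (43 − 33.6449)²/33.6449 = 2.6012
  (22 − 27.0187)²/27.0187 = 0.9322
  (27 − 21.9813)²/21.9813 = 1.1459
  (44 − 31.9813)²/31.9813 = 4.5167
  (14 − 26.0187)²/26.0187 = 5.5517
χ² = 0.3143 + 0.3864 + 2.1163 + 2.6012 + 0.9322 + 1.1459 + 4.5167 + 5.5517 = 17.565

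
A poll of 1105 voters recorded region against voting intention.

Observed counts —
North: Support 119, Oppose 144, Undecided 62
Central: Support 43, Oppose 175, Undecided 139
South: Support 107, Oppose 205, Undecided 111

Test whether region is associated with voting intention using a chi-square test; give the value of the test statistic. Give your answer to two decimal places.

68.13

Row totals: 325, 357, 423. Column totals: 269, 524, 312. Grand total N = 1105.
Expected counts (row total × column total / N):
  North, Support: 325×269/1105 = 79.118
  North, Oppose: 325×524/1105 = 154.118
  North, Undecided: 325×312/1105 = 91.765
  Central, Support: 357×269/1105 = 86.908
  Central, Oppose: 357×524/1105 = 169.292
  Central, Undecided: 357×312/1105 = 100.800
  South, Support: 423×269/1105 = 102.975
  South, Oppose: 423×524/1105 = 200.590
  South, Undecided: 423×312/1105 = 119.435
Contributions (O − E)²/E:
  (119 − 79.118)²/79.118 = 20.1038
  (144 − 154.118)²/154.118 = 0.6643
  (62 − 91.765)²/91.765 = 9.6546
  (43 − 86.908)²/86.908 = 22.1834
  (175 − 169.292)²/169.292 = 0.1925
  (139 − 100.800)²/100.800 = 14.4766
  (107 − 102.975)²/102.975 = 0.1573
  (205 − 200.590)²/200.590 = 0.0970
  (111 − 119.435)²/119.435 = 0.5957
χ² = 20.1038 + 0.6643 + 9.6546 + 22.1834 + 0.1925 + 14.4766 + 0.1573 + 0.0970 + 0.5957 = 68.13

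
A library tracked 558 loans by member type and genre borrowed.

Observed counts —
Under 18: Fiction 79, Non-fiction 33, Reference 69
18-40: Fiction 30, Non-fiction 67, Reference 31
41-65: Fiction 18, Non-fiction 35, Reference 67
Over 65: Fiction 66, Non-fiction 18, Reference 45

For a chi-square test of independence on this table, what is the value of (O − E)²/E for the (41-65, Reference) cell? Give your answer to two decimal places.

Row total (41-65) = 120; column total (Reference) = 212; N = 558.
Expected count E = 120 × 212 / 558 = 45.591.
Contribution = (O − E)²/E = (67 − 45.591)² / 45.591 = 10.05.

10.05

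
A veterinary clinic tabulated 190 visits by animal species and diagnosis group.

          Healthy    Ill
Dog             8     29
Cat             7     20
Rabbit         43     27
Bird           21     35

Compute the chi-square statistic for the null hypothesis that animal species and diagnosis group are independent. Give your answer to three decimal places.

Row totals: 37, 27, 70, 56. Column totals: 79, 111. Grand total N = 190.
Expected counts (row total × column total / N):
  Dog, Healthy: 37×79/190 = 15.3842
  Dog, Ill: 37×111/190 = 21.6158
  Cat, Healthy: 27×79/190 = 11.2263
  Cat, Ill: 27×111/190 = 15.7737
  Rabbit, Healthy: 70×79/190 = 29.1053
  Rabbit, Ill: 70×111/190 = 40.8947
  Bird, Healthy: 56×79/190 = 23.2842
  Bird, Ill: 56×111/190 = 32.7158
Contributions (O − E)²/E:
  (8 − 15.3842)²/15.3842 = 3.5443
  (29 − 21.6158)²/21.6158 = 2.5225
  (7 − 11.2263)²/11.2263 = 1.5911
  (20 − 15.7737)²/15.7737 = 1.1324
  (43 − 29.1053)²/29.1053 = 6.6332
  (27 − 40.8947)²/40.8947 = 4.7210
  (21 − 23.2842)²/23.2842 = 0.2241
  (35 − 32.7158)²/32.7158 = 0.1595
χ² = 3.5443 + 2.5225 + 1.5911 + 1.1324 + 6.6332 + 4.7210 + 0.2241 + 0.1595 = 20.528

20.528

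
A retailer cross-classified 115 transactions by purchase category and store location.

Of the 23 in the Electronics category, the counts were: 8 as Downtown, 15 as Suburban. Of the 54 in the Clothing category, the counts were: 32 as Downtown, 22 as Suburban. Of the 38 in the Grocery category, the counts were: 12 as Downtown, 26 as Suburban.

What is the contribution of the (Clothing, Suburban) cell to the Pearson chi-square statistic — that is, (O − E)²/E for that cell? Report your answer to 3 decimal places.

Row total (Clothing) = 54; column total (Suburban) = 63; N = 115.
Expected count E = 54 × 63 / 115 = 29.5826.
Contribution = (O − E)²/E = (22 − 29.5826)² / 29.5826 = 1.944.

1.944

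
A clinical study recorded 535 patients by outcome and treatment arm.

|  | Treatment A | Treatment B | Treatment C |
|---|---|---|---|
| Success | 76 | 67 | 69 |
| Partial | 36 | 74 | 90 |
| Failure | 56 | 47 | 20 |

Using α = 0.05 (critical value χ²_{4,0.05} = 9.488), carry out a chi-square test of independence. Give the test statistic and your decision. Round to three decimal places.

Row totals: 212, 200, 123. Column totals: 168, 188, 179. Grand total N = 535.
Expected counts (row total × column total / N):
  Success, Treatment A: 212×168/535 = 66.5720
  Success, Treatment B: 212×188/535 = 74.4972
  Success, Treatment C: 212×179/535 = 70.9308
  Partial, Treatment A: 200×168/535 = 62.8037
  Partial, Treatment B: 200×188/535 = 70.2804
  Partial, Treatment C: 200×179/535 = 66.9159
  Failure, Treatment A: 123×168/535 = 38.6243
  Failure, Treatment B: 123×188/535 = 43.2224
  Failure, Treatment C: 123×179/535 = 41.1533
Contributions (O − E)²/E:
  (76 − 66.5720)²/66.5720 = 1.3352
  (67 − 74.4972)²/74.4972 = 0.7545
  (69 − 70.9308)²/70.9308 = 0.0526
  (36 − 62.8037)²/62.8037 = 11.4394
  (74 − 70.2804)²/70.2804 = 0.1969
  (90 − 66.9159)²/66.9159 = 7.9634
  (56 − 38.6243)²/38.6243 = 7.8167
  (47 − 43.2224)²/43.2224 = 0.3302
  (20 − 41.1533)²/41.1533 = 10.8731
χ² = 1.3352 + 0.7545 + 0.0526 + 11.4394 + 0.1969 + 7.9634 + 7.8167 + 0.3302 + 10.8731 = 40.762
df = (3−1)(3−1) = 4. Since 40.762 > 9.488, reject the null hypothesis of independence at α = 0.05.

40.762; reject H₀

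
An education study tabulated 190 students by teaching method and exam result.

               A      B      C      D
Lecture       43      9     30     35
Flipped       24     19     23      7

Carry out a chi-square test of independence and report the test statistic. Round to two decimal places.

19.40

Row totals: 117, 73. Column totals: 67, 28, 53, 42. Grand total N = 190.
Expected counts (row total × column total / N):
  Lecture, A: 117×67/190 = 41.258
  Lecture, B: 117×28/190 = 17.242
  Lecture, C: 117×53/190 = 32.637
  Lecture, D: 117×42/190 = 25.863
  Flipped, A: 73×67/190 = 25.742
  Flipped, B: 73×28/190 = 10.758
  Flipped, C: 73×53/190 = 20.363
  Flipped, D: 73×42/190 = 16.137
Contributions (O − E)²/E:
  (43 − 41.258)²/41.258 = 0.0736
  (9 − 17.242)²/17.242 = 3.9398
  (30 − 32.637)²/32.637 = 0.2131
  (35 − 25.863)²/25.863 = 3.2280
  (24 − 25.742)²/25.742 = 0.1179
  (19 − 10.758)²/10.758 = 6.3144
  (23 − 20.363)²/20.363 = 0.3415
  (7 − 16.137)²/16.137 = 5.1735
χ² = 0.0736 + 3.9398 + 0.2131 + 3.2280 + 0.1179 + 6.3144 + 0.3415 + 5.1735 = 19.40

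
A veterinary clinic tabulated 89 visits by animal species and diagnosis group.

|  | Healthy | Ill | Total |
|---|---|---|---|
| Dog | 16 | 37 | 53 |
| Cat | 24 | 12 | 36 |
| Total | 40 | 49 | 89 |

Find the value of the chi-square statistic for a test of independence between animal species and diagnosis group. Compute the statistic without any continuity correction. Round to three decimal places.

Grand total N = 89.
Expected counts (row total × column total / N):
  Dog, Healthy: 53×40/89 = 23.82022
  Dog, Ill: 53×49/89 = 29.17978
  Cat, Healthy: 36×40/89 = 16.17978
  Cat, Ill: 36×49/89 = 19.82022
Contributions (O − E)²/E:
  (16 − 23.82022)²/23.82022 = 2.5674
  (37 − 29.17978)²/29.17978 = 2.0958
  (24 − 16.17978)²/16.17978 = 3.7798
  (12 − 19.82022)²/19.82022 = 3.0855
χ² = 2.5674 + 2.0958 + 3.7798 + 3.0855 = 11.529

11.529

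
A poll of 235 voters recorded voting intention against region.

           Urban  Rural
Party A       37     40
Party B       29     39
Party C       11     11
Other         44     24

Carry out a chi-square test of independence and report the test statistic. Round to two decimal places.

7.27

Row totals: 77, 68, 22, 68. Column totals: 121, 114. Grand total N = 235.
Expected counts (row total × column total / N):
  Party A, Urban: 77×121/235 = 39.647
  Party A, Rural: 77×114/235 = 37.353
  Party B, Urban: 68×121/235 = 35.013
  Party B, Rural: 68×114/235 = 32.987
  Party C, Urban: 22×121/235 = 11.328
  Party C, Rural: 22×114/235 = 10.672
  Other, Urban: 68×121/235 = 35.013
  Other, Rural: 68×114/235 = 32.987
Contributions (O − E)²/E:
  (37 − 39.647)²/39.647 = 0.1767
  (40 − 37.353)²/37.353 = 0.1876
  (29 − 35.013)²/35.013 = 1.0326
  (39 − 32.987)²/32.987 = 1.0961
  (11 − 11.328)²/11.328 = 0.0095
  (11 − 10.672)²/10.672 = 0.0101
  (44 − 35.013)²/35.013 = 2.3067
  (24 − 32.987)²/32.987 = 2.4484
χ² = 0.1767 + 0.1876 + 1.0326 + 1.0961 + 0.0095 + 0.0101 + 2.3067 + 2.4484 = 7.27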